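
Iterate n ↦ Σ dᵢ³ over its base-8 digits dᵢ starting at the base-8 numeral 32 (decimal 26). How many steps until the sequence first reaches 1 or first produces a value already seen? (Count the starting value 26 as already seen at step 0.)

26 = (3,2)_8 → 3³ + 2³ = 27 + 8 = 35
35 = (4,3)_8 → 4³ + 3³ = 64 + 27 = 91
91 = (1,3,3)_8 → 1³ + 3³ + 3³ = 1 + 27 + 27 = 55
55 = (6,7)_8 → 6³ + 7³ = 216 + 343 = 559
559 = (1,0,5,7)_8 → 1³ + 0³ + 5³ + 7³ = 1 + 0 + 125 + 343 = 469
469 = (7,2,5)_8 → 7³ + 2³ + 5³ = 343 + 8 + 125 = 476
476 = (7,3,4)_8 → 7³ + 3³ + 4³ = 343 + 27 + 64 = 434
434 = (6,6,2)_8 → 6³ + 6³ + 2³ = 216 + 216 + 8 = 440
440 = (6,7,0)_8 → 6³ + 7³ + 0³ = 216 + 343 + 0 = 559  — 559 repeats.
That took 9 steps.

9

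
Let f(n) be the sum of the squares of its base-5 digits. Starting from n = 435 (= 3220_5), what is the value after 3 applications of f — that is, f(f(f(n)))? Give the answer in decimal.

435 = (3,2,2,0)_5 → 3² + 2² + 2² + 0² = 17
17 = (3,2)_5 → 3² + 2² = 13
13 = (2,3)_5 → 2² + 3² = 13

13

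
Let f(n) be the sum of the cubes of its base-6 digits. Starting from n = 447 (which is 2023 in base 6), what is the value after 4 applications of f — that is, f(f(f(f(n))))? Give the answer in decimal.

91

447 = (2,0,2,3)_6 → 2³ + 0³ + 2³ + 3³ = 43
43 = (1,1,1)_6 → 1³ + 1³ + 1³ = 3
3 = (3)_6 → 3³ = 27
27 = (4,3)_6 → 4³ + 3³ = 91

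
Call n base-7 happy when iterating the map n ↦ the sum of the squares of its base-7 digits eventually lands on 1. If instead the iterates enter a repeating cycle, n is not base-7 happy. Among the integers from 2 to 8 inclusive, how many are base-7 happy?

2: 2 → 4 → 16 → 8 → 2  (repeats 2)
3: 3 → 9 → 5 → 25 → 25  (repeats 25)
4: 4 → 16 → 8 → 2 → 4  (repeats 4)
5: 5 → 25 → 25  (repeats 25)
6: 6 → 36 → 26 → 34 → 52 → 10 → 10  (repeats 10)
7: 7 → 1  (reaches 1)
8: 8 → 2 → 4 → 16 → 8  (repeats 8)
base-7 happy: 7

1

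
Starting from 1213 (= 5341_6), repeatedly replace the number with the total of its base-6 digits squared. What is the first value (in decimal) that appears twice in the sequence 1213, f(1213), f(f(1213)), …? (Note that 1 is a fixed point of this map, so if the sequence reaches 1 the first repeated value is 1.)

1213 = (5,3,4,1)_6 → 5² + 3² + 4² + 1² = 25 + 9 + 16 + 1 = 51
51 = (1,2,3)_6 → 1² + 2² + 3² = 1 + 4 + 9 = 14
14 = (2,2)_6 → 2² + 2² = 4 + 4 = 8
8 = (1,2)_6 → 1² + 2² = 1 + 4 = 5
5 = (5)_6 → 5² = 25
25 = (4,1)_6 → 4² + 1² = 16 + 1 = 17
17 = (2,5)_6 → 2² + 5² = 4 + 25 = 29
29 = (4,5)_6 → 4² + 5² = 16 + 25 = 41
41 = (1,0,5)_6 → 1² + 0² + 5² = 1 + 0 + 25 = 26
26 = (4,2)_6 → 4² + 2² = 16 + 4 = 20
20 = (3,2)_6 → 3² + 2² = 9 + 4 = 13
13 = (2,1)_6 → 2² + 1² = 4 + 1 = 5  — 5 already appeared earlier.

5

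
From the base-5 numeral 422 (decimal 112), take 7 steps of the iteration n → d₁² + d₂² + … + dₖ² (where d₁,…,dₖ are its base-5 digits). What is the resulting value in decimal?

10

112 = (4,2,2)_5 → 4² + 2² + 2² = 24
24 = (4,4)_5 → 4² + 4² = 32
32 = (1,1,2)_5 → 1² + 1² + 2² = 6
6 = (1,1)_5 → 1² + 1² = 2
2 = (2)_5 → 2² = 4
4 = (4)_5 → 4² = 16
16 = (3,1)_5 → 3² + 1² = 10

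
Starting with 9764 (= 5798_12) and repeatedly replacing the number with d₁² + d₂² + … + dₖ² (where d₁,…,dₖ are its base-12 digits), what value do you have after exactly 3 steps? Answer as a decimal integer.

9764 = (5,7,9,8)_12 → 5² + 7² + 9² + 8² = 219
219 = (1,6,3)_12 → 1² + 6² + 3² = 46
46 = (3,10)_12 → 3² + 10² = 109

109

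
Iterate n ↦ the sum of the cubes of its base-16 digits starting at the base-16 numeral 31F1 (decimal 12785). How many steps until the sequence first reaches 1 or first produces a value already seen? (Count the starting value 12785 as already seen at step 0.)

9

12785 = (3,1,15,1)_16 → 3404
3404 = (13,4,12)_16 → 3989
3989 = (15,9,5)_16 → 4229
4229 = (1,0,8,5)_16 → 638
638 = (2,7,14)_16 → 3095
3095 = (12,1,7)_16 → 2072
2072 = (8,1,8)_16 → 1025
1025 = (4,0,1)_16 → 65
65 = (4,1)_16 → 65  — 65 repeats.
That took 9 steps.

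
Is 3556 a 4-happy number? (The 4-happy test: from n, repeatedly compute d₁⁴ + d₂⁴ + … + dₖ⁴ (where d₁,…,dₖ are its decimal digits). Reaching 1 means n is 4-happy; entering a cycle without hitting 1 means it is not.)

not 4-happy

3556 → 3⁴ + 5⁴ + 5⁴ + 6⁴ = 81 + 625 + 625 + 1296 = 2627
2627 → 2⁴ + 6⁴ + 2⁴ + 7⁴ = 16 + 1296 + 16 + 2401 = 3729
3729 → 3⁴ + 7⁴ + 2⁴ + 9⁴ = 81 + 2401 + 16 + 6561 = 9059
9059 → 9⁴ + 0⁴ + 5⁴ + 9⁴ = 6561 + 0 + 625 + 6561 = 13747
13747 → 1⁴ + 3⁴ + 7⁴ + 4⁴ + 7⁴ = 1 + 81 + 2401 + 256 + 2401 = 5140
5140 → 5⁴ + 1⁴ + 4⁴ + 0⁴ = 625 + 1 + 256 + 0 = 882
882 → 8⁴ + 8⁴ + 2⁴ = 4096 + 4096 + 16 = 8208
8208 → 8⁴ + 2⁴ + 0⁴ + 8⁴ = 4096 + 16 + 0 + 4096 = 8208  — 8208 already seen; the sequence cycles without reaching 1.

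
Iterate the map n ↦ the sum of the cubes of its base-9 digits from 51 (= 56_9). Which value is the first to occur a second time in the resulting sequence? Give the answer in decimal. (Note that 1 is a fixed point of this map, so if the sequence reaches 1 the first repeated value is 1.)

1

51 = (5,6)_9 → 5³ + 6³ = 125 + 216 = 341
341 = (4,1,8)_9 → 4³ + 1³ + 8³ = 64 + 1 + 512 = 577
577 = (7,1,1)_9 → 7³ + 1³ + 1³ = 343 + 1 + 1 = 345
345 = (4,2,3)_9 → 4³ + 2³ + 3³ = 64 + 8 + 27 = 99
99 = (1,2,0)_9 → 1³ + 2³ + 0³ = 1 + 8 + 0 = 9
9 = (1,0)_9 → 1³ + 0³ = 1 + 0 = 1  — reached the fixed point 1.
1 → 1, so 1 is the first repeated value.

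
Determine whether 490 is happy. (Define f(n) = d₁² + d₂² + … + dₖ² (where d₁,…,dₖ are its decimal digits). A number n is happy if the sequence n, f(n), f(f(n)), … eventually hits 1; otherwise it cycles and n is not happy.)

happy

490 → 4² + 9² + 0² = 97
97 → 9² + 7² = 130
130 → 1² + 3² + 0² = 10
10 → 1² + 0² = 1  — reached 1.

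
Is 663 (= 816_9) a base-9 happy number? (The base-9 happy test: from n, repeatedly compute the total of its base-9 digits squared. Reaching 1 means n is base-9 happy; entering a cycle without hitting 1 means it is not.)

663 = (8,1,6)_9 → 8² + 1² + 6² = 64 + 1 + 36 = 101
101 = (1,2,2)_9 → 1² + 2² + 2² = 1 + 4 + 4 = 9
9 = (1,0)_9 → 1² + 0² = 1 + 0 = 1  — reached 1.

base-9 happy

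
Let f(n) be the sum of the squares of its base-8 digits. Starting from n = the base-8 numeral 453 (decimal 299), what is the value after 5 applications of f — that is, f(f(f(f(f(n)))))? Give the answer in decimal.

299 = (4,5,3)_8 → 4² + 5² + 3² = 16 + 25 + 9 = 50
50 = (6,2)_8 → 6² + 2² = 36 + 4 = 40
40 = (5,0)_8 → 5² + 0² = 25 + 0 = 25
25 = (3,1)_8 → 3² + 1² = 9 + 1 = 10
10 = (1,2)_8 → 1² + 2² = 1 + 4 = 5

5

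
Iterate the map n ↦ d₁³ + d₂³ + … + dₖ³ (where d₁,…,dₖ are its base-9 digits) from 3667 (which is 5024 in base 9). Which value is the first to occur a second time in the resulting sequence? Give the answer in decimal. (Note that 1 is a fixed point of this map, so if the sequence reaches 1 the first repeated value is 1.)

3667 = (5,0,2,4)_9 → 197
197 = (2,3,8)_9 → 547
547 = (6,6,7)_9 → 775
775 = (1,0,5,1)_9 → 127
127 = (1,5,1)_9 → 127  — 127 already appeared earlier.

127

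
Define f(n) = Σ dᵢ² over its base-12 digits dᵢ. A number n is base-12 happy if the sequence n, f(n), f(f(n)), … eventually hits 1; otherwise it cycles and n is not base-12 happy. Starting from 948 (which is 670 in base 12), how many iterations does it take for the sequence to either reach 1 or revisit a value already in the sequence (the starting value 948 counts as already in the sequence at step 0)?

5

948 = (6,7,0)_12 → 6² + 7² + 0² = 85
85 = (7,1)_12 → 7² + 1² = 50
50 = (4,2)_12 → 4² + 2² = 20
20 = (1,8)_12 → 1² + 8² = 65
65 = (5,5)_12 → 5² + 5² = 50  — 50 repeats.
That took 5 steps.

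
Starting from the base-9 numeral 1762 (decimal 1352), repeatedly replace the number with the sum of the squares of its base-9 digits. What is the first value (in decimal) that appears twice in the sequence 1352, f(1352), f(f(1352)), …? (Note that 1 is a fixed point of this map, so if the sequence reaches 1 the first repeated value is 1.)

1352 = (1,7,6,2)_9 → 1² + 7² + 6² + 2² = 1 + 49 + 36 + 4 = 90
90 = (1,1,0)_9 → 1² + 1² + 0² = 1 + 1 + 0 = 2
2 = (2)_9 → 2² = 4
4 = (4)_9 → 4² = 16
16 = (1,7)_9 → 1² + 7² = 1 + 49 = 50
50 = (5,5)_9 → 5² + 5² = 25 + 25 = 50  — 50 already appeared earlier.

50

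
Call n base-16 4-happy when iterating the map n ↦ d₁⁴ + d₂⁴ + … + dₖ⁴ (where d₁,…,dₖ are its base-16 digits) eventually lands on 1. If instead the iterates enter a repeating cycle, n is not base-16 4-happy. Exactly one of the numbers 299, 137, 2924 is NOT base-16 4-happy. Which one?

299: 299 → 14658 → 6914 → 14658  — repeats 14658 (not base-16 4-happy)
137: 137 → 10657 → 16578 → 21008 → 642 → 4128 → 17 → 2 → 16 → 1  — reaches 1 (base-16 4-happy)
2924: 2924 → 36673 → 54978 → 50609 → 36003 → 34913 → 9489 → 643 → 4193 → 1298 → 642 → 4128 → 17 → 2 → 16 → 1  — reaches 1 (base-16 4-happy)

299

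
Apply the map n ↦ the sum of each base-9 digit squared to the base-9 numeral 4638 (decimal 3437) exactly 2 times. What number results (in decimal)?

81

3437 = (4,6,3,8)_9 → 4² + 6² + 3² + 8² = 16 + 36 + 9 + 64 = 125
125 = (1,4,8)_9 → 1² + 4² + 8² = 1 + 16 + 64 = 81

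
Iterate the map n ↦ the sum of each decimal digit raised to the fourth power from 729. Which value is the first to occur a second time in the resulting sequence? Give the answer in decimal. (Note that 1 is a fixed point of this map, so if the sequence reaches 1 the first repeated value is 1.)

8208

729 → 7⁴ + 2⁴ + 9⁴ = 2401 + 16 + 6561 = 8978
8978 → 8⁴ + 9⁴ + 7⁴ + 8⁴ = 4096 + 6561 + 2401 + 4096 = 17154
17154 → 1⁴ + 7⁴ + 1⁴ + 5⁴ + 4⁴ = 1 + 2401 + 1 + 625 + 256 = 3284
3284 → 3⁴ + 2⁴ + 8⁴ + 4⁴ = 81 + 16 + 4096 + 256 = 4449
4449 → 4⁴ + 4⁴ + 4⁴ + 9⁴ = 256 + 256 + 256 + 6561 = 7329
7329 → 7⁴ + 3⁴ + 2⁴ + 9⁴ = 2401 + 81 + 16 + 6561 = 9059
9059 → 9⁴ + 0⁴ + 5⁴ + 9⁴ = 6561 + 0 + 625 + 6561 = 13747
13747 → 1⁴ + 3⁴ + 7⁴ + 4⁴ + 7⁴ = 1 + 81 + 2401 + 256 + 2401 = 5140
5140 → 5⁴ + 1⁴ + 4⁴ + 0⁴ = 625 + 1 + 256 + 0 = 882
882 → 8⁴ + 8⁴ + 2⁴ = 4096 + 4096 + 16 = 8208
8208 → 8⁴ + 2⁴ + 0⁴ + 8⁴ = 4096 + 16 + 0 + 4096 = 8208  — 8208 already appeared earlier.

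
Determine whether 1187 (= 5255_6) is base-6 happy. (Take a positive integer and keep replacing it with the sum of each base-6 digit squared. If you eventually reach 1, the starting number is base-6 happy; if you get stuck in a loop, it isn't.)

base-6 happy

1187 = (5,2,5,5)_6 → 5² + 2² + 5² + 5² = 79
79 = (2,1,1)_6 → 2² + 1² + 1² = 6
6 = (1,0)_6 → 1² + 0² = 1  — reached 1.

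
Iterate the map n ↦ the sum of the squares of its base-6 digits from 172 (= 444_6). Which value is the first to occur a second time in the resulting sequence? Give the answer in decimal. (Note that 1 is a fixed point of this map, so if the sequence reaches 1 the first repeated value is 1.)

5

172 = (4,4,4)_6 → 4² + 4² + 4² = 48
48 = (1,2,0)_6 → 1² + 2² + 0² = 5
5 = (5)_6 → 5² = 25
25 = (4,1)_6 → 4² + 1² = 17
17 = (2,5)_6 → 2² + 5² = 29
29 = (4,5)_6 → 4² + 5² = 41
41 = (1,0,5)_6 → 1² + 0² + 5² = 26
26 = (4,2)_6 → 4² + 2² = 20
20 = (3,2)_6 → 3² + 2² = 13
13 = (2,1)_6 → 2² + 1² = 5  — 5 already appeared earlier.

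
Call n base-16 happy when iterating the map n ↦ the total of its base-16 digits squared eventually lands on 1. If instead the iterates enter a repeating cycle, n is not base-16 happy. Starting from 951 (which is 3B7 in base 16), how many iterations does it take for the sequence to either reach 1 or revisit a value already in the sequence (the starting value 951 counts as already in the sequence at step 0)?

951 = (3,11,7)_16 → 3² + 11² + 7² = 179
179 = (11,3)_16 → 11² + 3² = 130
130 = (8,2)_16 → 8² + 2² = 68
68 = (4,4)_16 → 4² + 4² = 32
32 = (2,0)_16 → 2² + 0² = 4
4 = (4)_16 → 4² = 16
16 = (1,0)_16 → 1² + 0² = 1  — reached 1.
That took 7 steps.

7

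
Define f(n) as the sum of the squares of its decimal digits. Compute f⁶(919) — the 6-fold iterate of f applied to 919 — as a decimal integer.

89

919 → 9² + 1² + 9² = 163
163 → 1² + 6² + 3² = 46
46 → 4² + 6² = 52
52 → 5² + 2² = 29
29 → 2² + 9² = 85
85 → 8² + 5² = 89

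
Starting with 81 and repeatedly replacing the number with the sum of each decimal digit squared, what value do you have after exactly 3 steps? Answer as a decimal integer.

37

81 → 8² + 1² = 65
65 → 6² + 5² = 61
61 → 6² + 1² = 37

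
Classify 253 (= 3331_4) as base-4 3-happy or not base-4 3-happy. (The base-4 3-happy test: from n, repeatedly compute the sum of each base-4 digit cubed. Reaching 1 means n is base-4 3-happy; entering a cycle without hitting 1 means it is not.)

base-4 3-happy

253 = (3,3,3,1)_4 → 3³ + 3³ + 3³ + 1³ = 82
82 = (1,1,0,2)_4 → 1³ + 1³ + 0³ + 2³ = 10
10 = (2,2)_4 → 2³ + 2³ = 16
16 = (1,0,0)_4 → 1³ + 0³ + 0³ = 1  — reached 1.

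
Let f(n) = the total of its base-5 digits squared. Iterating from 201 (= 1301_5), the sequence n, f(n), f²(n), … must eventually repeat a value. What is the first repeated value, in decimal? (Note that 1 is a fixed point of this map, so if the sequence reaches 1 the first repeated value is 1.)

201 = (1,3,0,1)_5 → 1² + 3² + 0² + 1² = 11
11 = (2,1)_5 → 2² + 1² = 5
5 = (1,0)_5 → 1² + 0² = 1  — reached the fixed point 1.
1 → 1, so 1 is the first repeated value.

1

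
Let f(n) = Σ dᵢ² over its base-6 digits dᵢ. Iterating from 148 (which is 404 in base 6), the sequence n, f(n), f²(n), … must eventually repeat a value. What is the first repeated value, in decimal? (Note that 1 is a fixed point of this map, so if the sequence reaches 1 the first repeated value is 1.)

29

148 = (4,0,4)_6 → 4² + 0² + 4² = 32
32 = (5,2)_6 → 5² + 2² = 29
29 = (4,5)_6 → 4² + 5² = 41
41 = (1,0,5)_6 → 1² + 0² + 5² = 26
26 = (4,2)_6 → 4² + 2² = 20
20 = (3,2)_6 → 3² + 2² = 13
13 = (2,1)_6 → 2² + 1² = 5
5 = (5)_6 → 5² = 25
25 = (4,1)_6 → 4² + 1² = 17
17 = (2,5)_6 → 2² + 5² = 29  — 29 already appeared earlier.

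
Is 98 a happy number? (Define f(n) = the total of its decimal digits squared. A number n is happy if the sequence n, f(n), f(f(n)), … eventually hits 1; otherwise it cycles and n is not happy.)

98 → 9² + 8² = 81 + 64 = 145
145 → 1² + 4² + 5² = 1 + 16 + 25 = 42
42 → 4² + 2² = 16 + 4 = 20
20 → 2² + 0² = 4 + 0 = 4
4 → 4² = 16
16 → 1² + 6² = 1 + 36 = 37
37 → 3² + 7² = 9 + 49 = 58
58 → 5² + 8² = 25 + 64 = 89
89 → 8² + 9² = 64 + 81 = 145  — 145 already seen; the sequence cycles without reaching 1.

not happy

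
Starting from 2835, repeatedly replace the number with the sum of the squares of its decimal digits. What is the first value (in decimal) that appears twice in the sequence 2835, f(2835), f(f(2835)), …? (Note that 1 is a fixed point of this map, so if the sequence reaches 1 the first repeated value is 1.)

89

2835 → 2² + 8² + 3² + 5² = 102
102 → 1² + 0² + 2² = 5
5 → 5² = 25
25 → 2² + 5² = 29
29 → 2² + 9² = 85
85 → 8² + 5² = 89
89 → 8² + 9² = 145
145 → 1² + 4² + 5² = 42
42 → 4² + 2² = 20
20 → 2² + 0² = 4
4 → 4² = 16
16 → 1² + 6² = 37
37 → 3² + 7² = 58
58 → 5² + 8² = 89  — 89 already appeared earlier.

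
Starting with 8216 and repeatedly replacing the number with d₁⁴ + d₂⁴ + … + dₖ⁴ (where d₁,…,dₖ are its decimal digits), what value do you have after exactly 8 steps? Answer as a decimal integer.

9219

8216 → 8⁴ + 2⁴ + 1⁴ + 6⁴ = 5409
5409 → 5⁴ + 4⁴ + 0⁴ + 9⁴ = 7442
7442 → 7⁴ + 4⁴ + 4⁴ + 2⁴ = 2929
2929 → 2⁴ + 9⁴ + 2⁴ + 9⁴ = 13154
13154 → 1⁴ + 3⁴ + 1⁴ + 5⁴ + 4⁴ = 964
964 → 9⁴ + 6⁴ + 4⁴ = 8113
8113 → 8⁴ + 1⁴ + 1⁴ + 3⁴ = 4179
4179 → 4⁴ + 1⁴ + 7⁴ + 9⁴ = 9219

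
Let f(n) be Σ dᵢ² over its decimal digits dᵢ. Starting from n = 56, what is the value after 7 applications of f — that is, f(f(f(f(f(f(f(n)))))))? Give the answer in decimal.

56 → 5² + 6² = 25 + 36 = 61
61 → 6² + 1² = 36 + 1 = 37
37 → 3² + 7² = 9 + 49 = 58
58 → 5² + 8² = 25 + 64 = 89
89 → 8² + 9² = 64 + 81 = 145
145 → 1² + 4² + 5² = 1 + 16 + 25 = 42
42 → 4² + 2² = 16 + 4 = 20

20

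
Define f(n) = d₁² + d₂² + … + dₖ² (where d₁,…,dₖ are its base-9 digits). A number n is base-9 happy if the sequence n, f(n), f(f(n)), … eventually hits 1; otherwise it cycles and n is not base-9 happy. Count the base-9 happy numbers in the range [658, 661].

1

658: 658 → 66 → 58 → 52 → 74 → 68 → 74  — not base-9 happy
659: 659 → 69 → 85 → 17 → 65 → 53 → 89 → 65  — not base-9 happy
660: 660 → 74 → 68 → 74  — not base-9 happy
661: 661 → 81 → 1  — base-9 happy
base-9 happy: 661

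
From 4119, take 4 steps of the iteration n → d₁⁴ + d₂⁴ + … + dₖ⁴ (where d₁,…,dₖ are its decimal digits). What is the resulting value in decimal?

4119 → 4⁴ + 1⁴ + 1⁴ + 9⁴ = 6819
6819 → 6⁴ + 8⁴ + 1⁴ + 9⁴ = 11954
11954 → 1⁴ + 1⁴ + 9⁴ + 5⁴ + 4⁴ = 7444
7444 → 7⁴ + 4⁴ + 4⁴ + 4⁴ = 3169

3169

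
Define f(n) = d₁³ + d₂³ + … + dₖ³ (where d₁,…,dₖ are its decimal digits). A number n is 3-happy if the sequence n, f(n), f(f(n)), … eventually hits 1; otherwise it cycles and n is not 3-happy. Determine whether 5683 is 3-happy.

5683 → 5³ + 6³ + 8³ + 3³ = 125 + 216 + 512 + 27 = 880
880 → 8³ + 8³ + 0³ = 512 + 512 + 0 = 1024
1024 → 1³ + 0³ + 2³ + 4³ = 1 + 0 + 8 + 64 = 73
73 → 7³ + 3³ = 343 + 27 = 370
370 → 3³ + 7³ + 0³ = 27 + 343 + 0 = 370  — 370 already seen; the sequence cycles without reaching 1.

not 3-happy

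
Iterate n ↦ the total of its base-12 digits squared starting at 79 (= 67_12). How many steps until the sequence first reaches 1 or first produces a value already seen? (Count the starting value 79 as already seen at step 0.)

5

79 = (6,7)_12 → 6² + 7² = 85
85 = (7,1)_12 → 7² + 1² = 50
50 = (4,2)_12 → 4² + 2² = 20
20 = (1,8)_12 → 1² + 8² = 65
65 = (5,5)_12 → 5² + 5² = 50  — 50 repeats.
That took 5 steps.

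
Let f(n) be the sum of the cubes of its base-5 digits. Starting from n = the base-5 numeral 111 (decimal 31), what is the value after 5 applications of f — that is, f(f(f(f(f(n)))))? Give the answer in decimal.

31 = (1,1,1)_5 → 3
3 = (3)_5 → 27
27 = (1,0,2)_5 → 9
9 = (1,4)_5 → 65
65 = (2,3,0)_5 → 35

35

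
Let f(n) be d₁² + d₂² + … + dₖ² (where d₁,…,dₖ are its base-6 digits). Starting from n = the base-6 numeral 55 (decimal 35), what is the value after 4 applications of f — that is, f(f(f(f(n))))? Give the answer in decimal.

17

35 = (5,5)_6 → 50
50 = (1,2,2)_6 → 9
9 = (1,3)_6 → 10
10 = (1,4)_6 → 17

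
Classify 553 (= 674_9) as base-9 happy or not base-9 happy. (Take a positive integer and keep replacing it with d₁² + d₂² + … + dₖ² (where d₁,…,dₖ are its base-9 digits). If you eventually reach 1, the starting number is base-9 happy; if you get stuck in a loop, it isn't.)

553 = (6,7,4)_9 → 6² + 7² + 4² = 101
101 = (1,2,2)_9 → 1² + 2² + 2² = 9
9 = (1,0)_9 → 1² + 0² = 1  — reached 1.

base-9 happy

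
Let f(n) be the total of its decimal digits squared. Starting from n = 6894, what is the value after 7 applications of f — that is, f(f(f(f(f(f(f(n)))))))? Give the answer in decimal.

37

6894 → 6² + 8² + 9² + 4² = 197
197 → 1² + 9² + 7² = 131
131 → 1² + 3² + 1² = 11
11 → 1² + 1² = 2
2 → 2² = 4
4 → 4² = 16
16 → 1² + 6² = 37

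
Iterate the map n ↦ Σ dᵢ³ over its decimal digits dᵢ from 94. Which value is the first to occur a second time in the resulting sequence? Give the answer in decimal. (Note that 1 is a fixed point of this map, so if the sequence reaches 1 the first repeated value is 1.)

94 → 9³ + 4³ = 793
793 → 7³ + 9³ + 3³ = 1099
1099 → 1³ + 0³ + 9³ + 9³ = 1459
1459 → 1³ + 4³ + 5³ + 9³ = 919
919 → 9³ + 1³ + 9³ = 1459  — 1459 already appeared earlier.

1459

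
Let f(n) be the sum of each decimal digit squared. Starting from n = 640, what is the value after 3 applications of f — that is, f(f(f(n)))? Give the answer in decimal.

640 → 6² + 4² + 0² = 36 + 16 + 0 = 52
52 → 5² + 2² = 25 + 4 = 29
29 → 2² + 9² = 4 + 81 = 85

85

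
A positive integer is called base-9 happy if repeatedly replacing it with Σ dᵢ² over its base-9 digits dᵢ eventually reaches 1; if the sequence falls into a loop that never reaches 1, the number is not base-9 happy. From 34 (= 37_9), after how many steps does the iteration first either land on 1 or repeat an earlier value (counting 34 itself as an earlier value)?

34 = (3,7)_9 → 3² + 7² = 9 + 49 = 58
58 = (6,4)_9 → 6² + 4² = 36 + 16 = 52
52 = (5,7)_9 → 5² + 7² = 25 + 49 = 74
74 = (8,2)_9 → 8² + 2² = 64 + 4 = 68
68 = (7,5)_9 → 7² + 5² = 49 + 25 = 74  — 74 repeats.
That took 5 steps.

5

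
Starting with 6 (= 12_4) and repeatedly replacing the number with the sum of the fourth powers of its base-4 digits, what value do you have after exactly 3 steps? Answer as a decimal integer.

6 = (1,2)_4 → 17
17 = (1,0,1)_4 → 2
2 = (2)_4 → 16

16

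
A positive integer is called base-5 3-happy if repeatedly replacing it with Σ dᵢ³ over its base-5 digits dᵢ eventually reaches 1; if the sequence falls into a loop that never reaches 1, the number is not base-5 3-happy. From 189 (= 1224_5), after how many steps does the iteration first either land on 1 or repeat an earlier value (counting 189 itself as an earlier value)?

6

189 = (1,2,2,4)_5 → 1³ + 2³ + 2³ + 4³ = 1 + 8 + 8 + 64 = 81
81 = (3,1,1)_5 → 3³ + 1³ + 1³ = 27 + 1 + 1 = 29
29 = (1,0,4)_5 → 1³ + 0³ + 4³ = 1 + 0 + 64 = 65
65 = (2,3,0)_5 → 2³ + 3³ + 0³ = 8 + 27 + 0 = 35
35 = (1,2,0)_5 → 1³ + 2³ + 0³ = 1 + 8 + 0 = 9
9 = (1,4)_5 → 1³ + 4³ = 1 + 64 = 65  — 65 repeats.
That took 6 steps.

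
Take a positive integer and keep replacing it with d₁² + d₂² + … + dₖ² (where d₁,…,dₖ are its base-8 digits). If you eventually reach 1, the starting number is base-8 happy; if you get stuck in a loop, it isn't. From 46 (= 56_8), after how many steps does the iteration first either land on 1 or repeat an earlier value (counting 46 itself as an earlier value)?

46 = (5,6)_8 → 61
61 = (7,5)_8 → 74
74 = (1,1,2)_8 → 6
6 = (6)_8 → 36
36 = (4,4)_8 → 32
32 = (4,0)_8 → 16
16 = (2,0)_8 → 4
4 = (4)_8 → 16  — 16 repeats.
That took 8 steps.

8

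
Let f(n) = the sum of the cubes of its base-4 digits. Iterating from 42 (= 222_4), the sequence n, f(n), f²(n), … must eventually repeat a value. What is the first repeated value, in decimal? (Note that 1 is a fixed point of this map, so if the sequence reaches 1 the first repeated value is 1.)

42 = (2,2,2)_4 → 2³ + 2³ + 2³ = 24
24 = (1,2,0)_4 → 1³ + 2³ + 0³ = 9
9 = (2,1)_4 → 2³ + 1³ = 9  — 9 already appeared earlier.

9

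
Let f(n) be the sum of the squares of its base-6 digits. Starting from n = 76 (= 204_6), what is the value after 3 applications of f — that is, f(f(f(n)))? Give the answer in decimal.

76 = (2,0,4)_6 → 2² + 0² + 4² = 4 + 0 + 16 = 20
20 = (3,2)_6 → 3² + 2² = 9 + 4 = 13
13 = (2,1)_6 → 2² + 1² = 4 + 1 = 5

5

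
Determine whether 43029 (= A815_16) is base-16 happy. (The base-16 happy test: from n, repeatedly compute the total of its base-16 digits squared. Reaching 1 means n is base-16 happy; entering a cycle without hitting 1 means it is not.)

base-16 happy

43029 = (10,8,1,5)_16 → 10² + 8² + 1² + 5² = 100 + 64 + 1 + 25 = 190
190 = (11,14)_16 → 11² + 14² = 121 + 196 = 317
317 = (1,3,13)_16 → 1² + 3² + 13² = 1 + 9 + 169 = 179
179 = (11,3)_16 → 11² + 3² = 121 + 9 = 130
130 = (8,2)_16 → 8² + 2² = 64 + 4 = 68
68 = (4,4)_16 → 4² + 4² = 16 + 16 = 32
32 = (2,0)_16 → 2² + 0² = 4 + 0 = 4
4 = (4)_16 → 4² = 16
16 = (1,0)_16 → 1² + 0² = 1 + 0 = 1  — reached 1.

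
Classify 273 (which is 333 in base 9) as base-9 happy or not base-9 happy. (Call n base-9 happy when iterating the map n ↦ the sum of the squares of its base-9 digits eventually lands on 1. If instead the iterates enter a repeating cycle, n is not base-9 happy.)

273 = (3,3,3)_9 → 3² + 3² + 3² = 9 + 9 + 9 = 27
27 = (3,0)_9 → 3² + 0² = 9 + 0 = 9
9 = (1,0)_9 → 1² + 0² = 1 + 0 = 1  — reached 1.

base-9 happy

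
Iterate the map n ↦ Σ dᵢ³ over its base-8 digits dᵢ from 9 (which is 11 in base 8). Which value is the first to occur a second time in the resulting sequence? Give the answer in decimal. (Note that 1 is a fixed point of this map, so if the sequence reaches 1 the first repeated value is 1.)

1

9 = (1,1)_8 → 1³ + 1³ = 2
2 = (2)_8 → 2³ = 8
8 = (1,0)_8 → 1³ + 0³ = 1  — reached the fixed point 1.
1 → 1, so 1 is the first repeated value.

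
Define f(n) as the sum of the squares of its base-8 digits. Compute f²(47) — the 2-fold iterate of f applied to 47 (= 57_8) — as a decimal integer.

47 = (5,7)_8 → 5² + 7² = 74
74 = (1,1,2)_8 → 1² + 1² + 2² = 6

6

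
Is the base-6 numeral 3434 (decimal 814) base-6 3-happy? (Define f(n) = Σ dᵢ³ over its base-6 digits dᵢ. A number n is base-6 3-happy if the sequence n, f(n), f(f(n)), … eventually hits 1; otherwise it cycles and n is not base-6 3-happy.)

base-6 3-happy

814 = (3,4,3,4)_6 → 3³ + 4³ + 3³ + 4³ = 27 + 64 + 27 + 64 = 182
182 = (5,0,2)_6 → 5³ + 0³ + 2³ = 125 + 0 + 8 = 133
133 = (3,4,1)_6 → 3³ + 4³ + 1³ = 27 + 64 + 1 = 92
92 = (2,3,2)_6 → 2³ + 3³ + 2³ = 8 + 27 + 8 = 43
43 = (1,1,1)_6 → 1³ + 1³ + 1³ = 1 + 1 + 1 = 3
3 = (3)_6 → 3³ = 27
27 = (4,3)_6 → 4³ + 3³ = 64 + 27 = 91
91 = (2,3,1)_6 → 2³ + 3³ + 1³ = 8 + 27 + 1 = 36
36 = (1,0,0)_6 → 1³ + 0³ + 0³ = 1 + 0 + 0 = 1  — reached 1.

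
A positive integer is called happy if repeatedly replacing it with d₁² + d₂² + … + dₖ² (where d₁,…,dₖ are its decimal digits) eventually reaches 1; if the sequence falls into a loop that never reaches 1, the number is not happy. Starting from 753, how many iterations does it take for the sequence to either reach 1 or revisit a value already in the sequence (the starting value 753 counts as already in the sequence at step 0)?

753 → 83
83 → 73
73 → 58
58 → 89
89 → 145
145 → 42
42 → 20
20 → 4
4 → 16
16 → 37
37 → 58  — 58 repeats.
That took 11 steps.

11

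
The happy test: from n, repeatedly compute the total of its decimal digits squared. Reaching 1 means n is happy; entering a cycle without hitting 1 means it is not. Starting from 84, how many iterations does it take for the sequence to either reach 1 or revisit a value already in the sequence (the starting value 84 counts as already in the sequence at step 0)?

14

84 → 8² + 4² = 80
80 → 8² + 0² = 64
64 → 6² + 4² = 52
52 → 5² + 2² = 29
29 → 2² + 9² = 85
85 → 8² + 5² = 89
89 → 8² + 9² = 145
145 → 1² + 4² + 5² = 42
42 → 4² + 2² = 20
20 → 2² + 0² = 4
4 → 4² = 16
16 → 1² + 6² = 37
37 → 3² + 7² = 58
58 → 5² + 8² = 89  — 89 repeats.
That took 14 steps.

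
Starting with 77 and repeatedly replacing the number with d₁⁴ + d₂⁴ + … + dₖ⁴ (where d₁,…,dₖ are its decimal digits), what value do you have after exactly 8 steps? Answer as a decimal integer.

4338

77 → 7⁴ + 7⁴ = 4802
4802 → 4⁴ + 8⁴ + 0⁴ + 2⁴ = 4368
4368 → 4⁴ + 3⁴ + 6⁴ + 8⁴ = 5729
5729 → 5⁴ + 7⁴ + 2⁴ + 9⁴ = 9603
9603 → 9⁴ + 6⁴ + 0⁴ + 3⁴ = 7938
7938 → 7⁴ + 9⁴ + 3⁴ + 8⁴ = 13139
13139 → 1⁴ + 3⁴ + 1⁴ + 3⁴ + 9⁴ = 6725
6725 → 6⁴ + 7⁴ + 2⁴ + 5⁴ = 4338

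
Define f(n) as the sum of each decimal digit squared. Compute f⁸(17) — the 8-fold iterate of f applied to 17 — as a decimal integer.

20

17 → 1² + 7² = 1 + 49 = 50
50 → 5² + 0² = 25 + 0 = 25
25 → 2² + 5² = 4 + 25 = 29
29 → 2² + 9² = 4 + 81 = 85
85 → 8² + 5² = 64 + 25 = 89
89 → 8² + 9² = 64 + 81 = 145
145 → 1² + 4² + 5² = 1 + 16 + 25 = 42
42 → 4² + 2² = 16 + 4 = 20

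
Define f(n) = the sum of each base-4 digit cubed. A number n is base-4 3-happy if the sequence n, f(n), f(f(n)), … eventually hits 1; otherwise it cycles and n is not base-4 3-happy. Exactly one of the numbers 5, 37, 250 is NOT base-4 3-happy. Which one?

5

5: 5 → 2 → 8 → 8  — repeats 8 (not base-4 3-happy)
37: 37 → 10 → 16 → 1  — reaches 1 (base-4 3-happy)
250: 250 → 70 → 10 → 16 → 1  — reaches 1 (base-4 3-happy)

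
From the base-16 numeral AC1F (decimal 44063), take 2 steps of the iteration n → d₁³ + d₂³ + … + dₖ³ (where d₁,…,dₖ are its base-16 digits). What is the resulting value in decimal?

3053

44063 = (10,12,1,15)_16 → 10³ + 12³ + 1³ + 15³ = 1000 + 1728 + 1 + 3375 = 6104
6104 = (1,7,13,8)_16 → 1³ + 7³ + 13³ + 8³ = 1 + 343 + 2197 + 512 = 3053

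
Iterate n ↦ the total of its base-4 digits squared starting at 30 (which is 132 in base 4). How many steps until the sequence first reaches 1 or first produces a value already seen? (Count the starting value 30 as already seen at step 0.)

30 = (1,3,2)_4 → 1² + 3² + 2² = 1 + 9 + 4 = 14
14 = (3,2)_4 → 3² + 2² = 9 + 4 = 13
13 = (3,1)_4 → 3² + 1² = 9 + 1 = 10
10 = (2,2)_4 → 2² + 2² = 4 + 4 = 8
8 = (2,0)_4 → 2² + 0² = 4 + 0 = 4
4 = (1,0)_4 → 1² + 0² = 1 + 0 = 1  — reached 1.
That took 6 steps.

6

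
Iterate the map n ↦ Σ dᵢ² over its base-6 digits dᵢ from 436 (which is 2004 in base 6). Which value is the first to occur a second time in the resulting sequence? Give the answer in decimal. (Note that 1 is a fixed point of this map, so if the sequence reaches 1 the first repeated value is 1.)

436 = (2,0,0,4)_6 → 2² + 0² + 0² + 4² = 20
20 = (3,2)_6 → 3² + 2² = 13
13 = (2,1)_6 → 2² + 1² = 5
5 = (5)_6 → 5² = 25
25 = (4,1)_6 → 4² + 1² = 17
17 = (2,5)_6 → 2² + 5² = 29
29 = (4,5)_6 → 4² + 5² = 41
41 = (1,0,5)_6 → 1² + 0² + 5² = 26
26 = (4,2)_6 → 4² + 2² = 20  — 20 already appeared earlier.

20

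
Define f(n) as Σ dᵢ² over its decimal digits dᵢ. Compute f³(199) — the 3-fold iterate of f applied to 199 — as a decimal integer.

199 → 1² + 9² + 9² = 163
163 → 1² + 6² + 3² = 46
46 → 4² + 6² = 52

52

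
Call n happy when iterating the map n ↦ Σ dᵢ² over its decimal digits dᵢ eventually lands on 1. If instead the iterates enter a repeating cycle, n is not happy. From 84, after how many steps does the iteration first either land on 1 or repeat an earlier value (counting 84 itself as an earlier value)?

14

84 → 8² + 4² = 80
80 → 8² + 0² = 64
64 → 6² + 4² = 52
52 → 5² + 2² = 29
29 → 2² + 9² = 85
85 → 8² + 5² = 89
89 → 8² + 9² = 145
145 → 1² + 4² + 5² = 42
42 → 4² + 2² = 20
20 → 2² + 0² = 4
4 → 4² = 16
16 → 1² + 6² = 37
37 → 3² + 7² = 58
58 → 5² + 8² = 89  — 89 repeats.
That took 14 steps.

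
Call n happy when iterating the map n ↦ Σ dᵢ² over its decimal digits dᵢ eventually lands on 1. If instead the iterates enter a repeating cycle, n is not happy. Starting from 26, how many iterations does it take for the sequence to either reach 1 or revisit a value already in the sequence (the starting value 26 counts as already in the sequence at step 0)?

26 → 2² + 6² = 4 + 36 = 40
40 → 4² + 0² = 16 + 0 = 16
16 → 1² + 6² = 1 + 36 = 37
37 → 3² + 7² = 9 + 49 = 58
58 → 5² + 8² = 25 + 64 = 89
89 → 8² + 9² = 64 + 81 = 145
145 → 1² + 4² + 5² = 1 + 16 + 25 = 42
42 → 4² + 2² = 16 + 4 = 20
20 → 2² + 0² = 4 + 0 = 4
4 → 4² = 16  — 16 repeats.
That took 10 steps.

10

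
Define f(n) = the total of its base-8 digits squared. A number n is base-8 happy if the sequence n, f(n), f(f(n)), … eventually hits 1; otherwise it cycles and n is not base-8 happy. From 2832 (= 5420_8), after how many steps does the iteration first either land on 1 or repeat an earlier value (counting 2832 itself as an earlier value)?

2832 = (5,4,2,0)_8 → 45
45 = (5,5)_8 → 50
50 = (6,2)_8 → 40
40 = (5,0)_8 → 25
25 = (3,1)_8 → 10
10 = (1,2)_8 → 5
5 = (5)_8 → 25  — 25 repeats.
That took 7 steps.

7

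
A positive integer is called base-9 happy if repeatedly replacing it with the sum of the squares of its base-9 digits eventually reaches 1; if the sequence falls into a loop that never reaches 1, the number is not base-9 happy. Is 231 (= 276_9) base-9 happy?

not base-9 happy

231 = (2,7,6)_9 → 2² + 7² + 6² = 89
89 = (1,0,8)_9 → 1² + 0² + 8² = 65
65 = (7,2)_9 → 7² + 2² = 53
53 = (5,8)_9 → 5² + 8² = 89  — 89 already seen; the sequence cycles without reaching 1.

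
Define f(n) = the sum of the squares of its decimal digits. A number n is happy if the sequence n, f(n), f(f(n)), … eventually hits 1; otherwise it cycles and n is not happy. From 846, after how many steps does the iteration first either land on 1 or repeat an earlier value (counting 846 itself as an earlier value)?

846 → 116
116 → 38
38 → 73
73 → 58
58 → 89
89 → 145
145 → 42
42 → 20
20 → 4
4 → 16
16 → 37
37 → 58  — 58 repeats.
That took 12 steps.

12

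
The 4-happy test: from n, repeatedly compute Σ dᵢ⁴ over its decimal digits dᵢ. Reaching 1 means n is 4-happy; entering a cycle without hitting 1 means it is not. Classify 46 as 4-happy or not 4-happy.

not 4-happy

46 → 4⁴ + 6⁴ = 1552
1552 → 1⁴ + 5⁴ + 5⁴ + 2⁴ = 1267
1267 → 1⁴ + 2⁴ + 6⁴ + 7⁴ = 3714
3714 → 3⁴ + 7⁴ + 1⁴ + 4⁴ = 2739
2739 → 2⁴ + 7⁴ + 3⁴ + 9⁴ = 9059
9059 → 9⁴ + 0⁴ + 5⁴ + 9⁴ = 13747
13747 → 1⁴ + 3⁴ + 7⁴ + 4⁴ + 7⁴ = 5140
5140 → 5⁴ + 1⁴ + 4⁴ + 0⁴ = 882
882 → 8⁴ + 8⁴ + 2⁴ = 8208
8208 → 8⁴ + 2⁴ + 0⁴ + 8⁴ = 8208  — 8208 already seen; the sequence cycles without reaching 1.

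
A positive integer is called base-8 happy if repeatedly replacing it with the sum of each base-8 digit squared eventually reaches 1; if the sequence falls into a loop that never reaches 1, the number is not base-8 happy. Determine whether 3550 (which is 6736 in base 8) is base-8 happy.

3550 = (6,7,3,6)_8 → 6² + 7² + 3² + 6² = 36 + 49 + 9 + 36 = 130
130 = (2,0,2)_8 → 2² + 0² + 2² = 4 + 0 + 4 = 8
8 = (1,0)_8 → 1² + 0² = 1 + 0 = 1  — reached 1.

base-8 happy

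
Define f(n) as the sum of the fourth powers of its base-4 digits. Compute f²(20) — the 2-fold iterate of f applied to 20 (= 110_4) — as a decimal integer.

16

20 = (1,1,0)_4 → 1⁴ + 1⁴ + 0⁴ = 1 + 1 + 0 = 2
2 = (2)_4 → 2⁴ = 16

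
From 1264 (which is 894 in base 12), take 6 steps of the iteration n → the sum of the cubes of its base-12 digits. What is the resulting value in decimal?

736

1264 = (8,9,4)_12 → 1305
1305 = (9,0,9)_12 → 1458
1458 = (10,1,6)_12 → 1217
1217 = (8,5,5)_12 → 762
762 = (5,3,6)_12 → 368
368 = (2,6,8)_12 → 736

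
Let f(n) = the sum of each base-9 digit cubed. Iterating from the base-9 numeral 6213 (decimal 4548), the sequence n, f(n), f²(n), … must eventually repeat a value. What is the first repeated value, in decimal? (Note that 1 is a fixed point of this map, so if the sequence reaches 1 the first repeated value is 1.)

28

4548 = (6,2,1,3)_9 → 6³ + 2³ + 1³ + 3³ = 216 + 8 + 1 + 27 = 252
252 = (3,1,0)_9 → 3³ + 1³ + 0³ = 27 + 1 + 0 = 28
28 = (3,1)_9 → 3³ + 1³ = 27 + 1 = 28  — 28 already appeared earlier.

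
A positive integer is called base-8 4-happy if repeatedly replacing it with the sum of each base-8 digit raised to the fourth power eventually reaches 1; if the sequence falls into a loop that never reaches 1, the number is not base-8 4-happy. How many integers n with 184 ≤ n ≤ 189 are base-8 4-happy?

1

184: 184 → 2417 → 2178 → 288 → 512 → 1  — base-8 4-happy
185: 185 → 2418 → 2193 → 289 → 513 → 2 → 16 → 16  — not base-8 4-happy
186: 186 → 2433 → 1553 → 98 → 273 → 273  — not base-8 4-happy
187: 187 → 2498 → 2673 → 1923 → 1458 → 2624 → 626 → 1314 → 544 → 257 → 257  — not base-8 4-happy
188: 188 → 2673 → 1923 → 1458 → 2624 → 626 → 1314 → 544 → 257 → 257  — not base-8 4-happy
189: 189 → 3042 → 3298 → 1649 → 1379 → 978 → 2434 → 1568 → 337 → 642 → 33 → 257 → 257  — not base-8 4-happy
base-8 4-happy: 184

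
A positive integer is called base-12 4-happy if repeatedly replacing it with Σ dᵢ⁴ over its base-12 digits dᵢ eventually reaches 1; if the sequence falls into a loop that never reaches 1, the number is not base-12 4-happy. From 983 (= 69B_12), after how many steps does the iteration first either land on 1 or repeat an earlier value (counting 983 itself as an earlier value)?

983 = (6,9,11)_12 → 6⁴ + 9⁴ + 11⁴ = 1296 + 6561 + 14641 = 22498
22498 = (1,1,0,2,10)_12 → 1⁴ + 1⁴ + 0⁴ + 2⁴ + 10⁴ = 1 + 1 + 0 + 16 + 10000 = 10018
10018 = (5,9,6,10)_12 → 5⁴ + 9⁴ + 6⁴ + 10⁴ = 625 + 6561 + 1296 + 10000 = 18482
18482 = (10,8,4,2)_12 → 10⁴ + 8⁴ + 4⁴ + 2⁴ = 10000 + 4096 + 256 + 16 = 14368
14368 = (8,3,9,4)_12 → 8⁴ + 3⁴ + 9⁴ + 4⁴ = 4096 + 81 + 6561 + 256 = 10994
10994 = (6,4,4,2)_12 → 6⁴ + 4⁴ + 4⁴ + 2⁴ = 1296 + 256 + 256 + 16 = 1824
1824 = (1,0,8,0)_12 → 1⁴ + 0⁴ + 8⁴ + 0⁴ = 1 + 0 + 4096 + 0 = 4097
4097 = (2,4,5,5)_12 → 2⁴ + 4⁴ + 5⁴ + 5⁴ = 16 + 256 + 625 + 625 = 1522
1522 = (10,6,10)_12 → 10⁴ + 6⁴ + 10⁴ = 10000 + 1296 + 10000 = 21296
21296 = (1,0,3,10,8)_12 → 1⁴ + 0⁴ + 3⁴ + 10⁴ + 8⁴ = 1 + 0 + 81 + 10000 + 4096 = 14178
14178 = (8,2,5,6)_12 → 8⁴ + 2⁴ + 5⁴ + 6⁴ = 4096 + 16 + 625 + 1296 = 6033
6033 = (3,5,10,9)_12 → 3⁴ + 5⁴ + 10⁴ + 9⁴ = 81 + 625 + 10000 + 6561 = 17267
17267 = (9,11,10,11)_12 → 9⁴ + 11⁴ + 10⁴ + 11⁴ = 6561 + 14641 + 10000 + 14641 = 45843
45843 = (2,2,6,4,3)_12 → 2⁴ + 2⁴ + 6⁴ + 4⁴ + 3⁴ = 16 + 16 + 1296 + 256 + 81 = 1665
1665 = (11,6,9)_12 → 11⁴ + 6⁴ + 9⁴ = 14641 + 1296 + 6561 = 22498  — 22498 repeats.
That took 15 steps.

15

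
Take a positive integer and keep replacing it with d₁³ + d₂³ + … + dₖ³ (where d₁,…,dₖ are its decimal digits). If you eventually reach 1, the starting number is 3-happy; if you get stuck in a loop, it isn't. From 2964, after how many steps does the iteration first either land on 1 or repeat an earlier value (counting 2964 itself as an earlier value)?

2964 → 2³ + 9³ + 6³ + 4³ = 1017
1017 → 1³ + 0³ + 1³ + 7³ = 345
345 → 3³ + 4³ + 5³ = 216
216 → 2³ + 1³ + 6³ = 225
225 → 2³ + 2³ + 5³ = 141
141 → 1³ + 4³ + 1³ = 66
66 → 6³ + 6³ = 432
432 → 4³ + 3³ + 2³ = 99
99 → 9³ + 9³ = 1458
1458 → 1³ + 4³ + 5³ + 8³ = 702
702 → 7³ + 0³ + 2³ = 351
351 → 3³ + 5³ + 1³ = 153
153 → 1³ + 5³ + 3³ = 153  — 153 repeats.
That took 13 steps.

13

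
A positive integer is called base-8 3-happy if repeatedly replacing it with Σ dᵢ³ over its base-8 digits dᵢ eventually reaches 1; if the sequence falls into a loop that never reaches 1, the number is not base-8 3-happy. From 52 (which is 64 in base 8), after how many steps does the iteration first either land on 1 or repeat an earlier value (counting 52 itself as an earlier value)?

9

52 = (6,4)_8 → 6³ + 4³ = 216 + 64 = 280
280 = (4,3,0)_8 → 4³ + 3³ + 0³ = 64 + 27 + 0 = 91
91 = (1,3,3)_8 → 1³ + 3³ + 3³ = 1 + 27 + 27 = 55
55 = (6,7)_8 → 6³ + 7³ = 216 + 343 = 559
559 = (1,0,5,7)_8 → 1³ + 0³ + 5³ + 7³ = 1 + 0 + 125 + 343 = 469
469 = (7,2,5)_8 → 7³ + 2³ + 5³ = 343 + 8 + 125 = 476
476 = (7,3,4)_8 → 7³ + 3³ + 4³ = 343 + 27 + 64 = 434
434 = (6,6,2)_8 → 6³ + 6³ + 2³ = 216 + 216 + 8 = 440
440 = (6,7,0)_8 → 6³ + 7³ + 0³ = 216 + 343 + 0 = 559  — 559 repeats.
That took 9 steps.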